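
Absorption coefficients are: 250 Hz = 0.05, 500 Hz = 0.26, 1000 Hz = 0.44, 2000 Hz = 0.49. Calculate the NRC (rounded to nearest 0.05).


Given values:
  a_250 = 0.05, a_500 = 0.26
  a_1000 = 0.44, a_2000 = 0.49
Formula: NRC = (a250 + a500 + a1000 + a2000) / 4
Sum = 0.05 + 0.26 + 0.44 + 0.49 = 1.24
NRC = 1.24 / 4 = 0.31
Rounded to nearest 0.05: 0.3

0.3


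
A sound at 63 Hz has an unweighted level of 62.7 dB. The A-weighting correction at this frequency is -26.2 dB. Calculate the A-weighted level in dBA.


Given values:
  SPL = 62.7 dB
  A-weighting at 63 Hz = -26.2 dB
Formula: L_A = SPL + A_weight
L_A = 62.7 + (-26.2)
L_A = 36.5

36.5 dBA


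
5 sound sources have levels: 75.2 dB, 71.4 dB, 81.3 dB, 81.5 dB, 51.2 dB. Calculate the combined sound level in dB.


Formula: L_total = 10 * log10( sum(10^(Li/10)) )
  Source 1: 10^(75.2/10) = 33113112.1483
  Source 2: 10^(71.4/10) = 13803842.646
  Source 3: 10^(81.3/10) = 134896288.2592
  Source 4: 10^(81.5/10) = 141253754.4623
  Source 5: 10^(51.2/10) = 131825.6739
Sum of linear values = 323198823.1897
L_total = 10 * log10(323198823.1897) = 85.09

85.09 dB


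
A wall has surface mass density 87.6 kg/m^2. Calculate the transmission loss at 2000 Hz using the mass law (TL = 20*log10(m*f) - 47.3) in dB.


Given values:
  m = 87.6 kg/m^2, f = 2000 Hz
Formula: TL = 20 * log10(m * f) - 47.3
Compute m * f = 87.6 * 2000 = 175200.0
Compute log10(175200.0) = 5.243534
Compute 20 * 5.243534 = 104.8707
TL = 104.8707 - 47.3 = 57.57

57.57 dB


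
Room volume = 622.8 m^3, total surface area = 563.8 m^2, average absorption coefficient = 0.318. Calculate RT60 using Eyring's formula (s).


Given values:
  V = 622.8 m^3, S = 563.8 m^2, alpha = 0.318
Formula: RT60 = 0.161 * V / (-S * ln(1 - alpha))
Compute ln(1 - 0.318) = ln(0.682) = -0.382726
Denominator: -563.8 * -0.382726 = 215.7809
Numerator: 0.161 * 622.8 = 100.2708
RT60 = 100.2708 / 215.7809 = 0.465

0.465 s


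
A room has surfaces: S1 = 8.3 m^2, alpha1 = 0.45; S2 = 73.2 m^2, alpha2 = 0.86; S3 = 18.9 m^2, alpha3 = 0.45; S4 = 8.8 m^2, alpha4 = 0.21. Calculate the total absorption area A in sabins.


Given surfaces:
  Surface 1: 8.3 * 0.45 = 3.735
  Surface 2: 73.2 * 0.86 = 62.952
  Surface 3: 18.9 * 0.45 = 8.505
  Surface 4: 8.8 * 0.21 = 1.848
Formula: A = sum(Si * alpha_i)
A = 3.735 + 62.952 + 8.505 + 1.848
A = 77.04

77.04 sabins


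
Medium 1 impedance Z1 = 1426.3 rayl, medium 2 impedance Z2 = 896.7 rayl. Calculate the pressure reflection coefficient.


Given values:
  Z1 = 1426.3 rayl, Z2 = 896.7 rayl
Formula: R = (Z2 - Z1) / (Z2 + Z1)
Numerator: Z2 - Z1 = 896.7 - 1426.3 = -529.6
Denominator: Z2 + Z1 = 896.7 + 1426.3 = 2323.0
R = -529.6 / 2323.0 = -0.228

-0.228


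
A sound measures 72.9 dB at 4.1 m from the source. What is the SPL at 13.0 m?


Given values:
  SPL1 = 72.9 dB, r1 = 4.1 m, r2 = 13.0 m
Formula: SPL2 = SPL1 - 20 * log10(r2 / r1)
Compute ratio: r2 / r1 = 13.0 / 4.1 = 3.1707
Compute log10: log10(3.1707) = 0.501155
Compute drop: 20 * 0.501155 = 10.0231
SPL2 = 72.9 - 10.0231 = 62.88

62.88 dB


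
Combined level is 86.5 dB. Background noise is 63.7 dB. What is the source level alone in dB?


Given values:
  L_total = 86.5 dB, L_bg = 63.7 dB
Formula: L_source = 10 * log10(10^(L_total/10) - 10^(L_bg/10))
Convert to linear:
  10^(86.5/10) = 446683592.151
  10^(63.7/10) = 2344228.8153
Difference: 446683592.151 - 2344228.8153 = 444339363.3357
L_source = 10 * log10(444339363.3357) = 86.48

86.48 dB


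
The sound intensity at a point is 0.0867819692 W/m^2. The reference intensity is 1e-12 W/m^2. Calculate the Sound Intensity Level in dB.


Given values:
  I = 0.0867819692 W/m^2
  I_ref = 1e-12 W/m^2
Formula: SIL = 10 * log10(I / I_ref)
Compute ratio: I / I_ref = 86781969200
Compute log10: log10(86781969200) = 10.93843
Multiply: SIL = 10 * 10.93843 = 109.38

109.38 dB


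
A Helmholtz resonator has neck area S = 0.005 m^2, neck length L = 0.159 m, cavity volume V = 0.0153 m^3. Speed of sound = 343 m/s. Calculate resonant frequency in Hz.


Given values:
  S = 0.005 m^2, L = 0.159 m, V = 0.0153 m^3, c = 343 m/s
Formula: f = (c / (2*pi)) * sqrt(S / (V * L))
Compute V * L = 0.0153 * 0.159 = 0.0024327
Compute S / (V * L) = 0.005 / 0.0024327 = 2.0553
Compute sqrt(2.0553) = 1.433632
Compute c / (2*pi) = 343 / 6.283185 = 54.590148
f = 54.590148 * 1.433632 = 78.26

78.26 Hz


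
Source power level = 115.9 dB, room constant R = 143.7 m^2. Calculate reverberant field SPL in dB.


Given values:
  Lw = 115.9 dB, R = 143.7 m^2
Formula: SPL = Lw + 10 * log10(4 / R)
Compute 4 / R = 4 / 143.7 = 0.027836
Compute 10 * log10(0.027836) = -15.5539
SPL = 115.9 + (-15.5539) = 100.35

100.35 dB


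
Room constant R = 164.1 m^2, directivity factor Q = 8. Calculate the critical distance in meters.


Given values:
  R = 164.1 m^2, Q = 8
Formula: d_c = 0.141 * sqrt(Q * R)
Compute Q * R = 8 * 164.1 = 1312.8
Compute sqrt(1312.8) = 36.2326
d_c = 0.141 * 36.2326 = 5.109

5.109 m


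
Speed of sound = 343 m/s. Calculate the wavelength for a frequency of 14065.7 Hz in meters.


Given values:
  c = 343 m/s, f = 14065.7 Hz
Formula: lambda = c / f
lambda = 343 / 14065.7
lambda = 0.0244

0.0244 m


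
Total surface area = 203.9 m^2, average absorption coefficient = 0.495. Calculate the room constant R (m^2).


Given values:
  S = 203.9 m^2, alpha = 0.495
Formula: R = S * alpha / (1 - alpha)
Numerator: 203.9 * 0.495 = 100.9305
Denominator: 1 - 0.495 = 0.505
R = 100.9305 / 0.505 = 199.86

199.86 m^2


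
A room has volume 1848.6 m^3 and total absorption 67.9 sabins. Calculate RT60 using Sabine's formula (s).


Given values:
  V = 1848.6 m^3
  A = 67.9 sabins
Formula: RT60 = 0.161 * V / A
Numerator: 0.161 * 1848.6 = 297.6246
RT60 = 297.6246 / 67.9 = 4.383

4.383 s


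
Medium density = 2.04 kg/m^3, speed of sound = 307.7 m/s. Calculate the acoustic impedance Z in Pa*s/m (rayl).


Given values:
  rho = 2.04 kg/m^3
  c = 307.7 m/s
Formula: Z = rho * c
Z = 2.04 * 307.7
Z = 627.71

627.71 rayl


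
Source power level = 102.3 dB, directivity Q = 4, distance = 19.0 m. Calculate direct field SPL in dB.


Given values:
  Lw = 102.3 dB, Q = 4, r = 19.0 m
Formula: SPL = Lw + 10 * log10(Q / (4 * pi * r^2))
Compute 4 * pi * r^2 = 4 * pi * 19.0^2 = 4536.4598
Compute Q / denom = 4 / 4536.4598 = 0.00088174
Compute 10 * log10(0.00088174) = -30.5466
SPL = 102.3 + (-30.5466) = 71.75

71.75 dB


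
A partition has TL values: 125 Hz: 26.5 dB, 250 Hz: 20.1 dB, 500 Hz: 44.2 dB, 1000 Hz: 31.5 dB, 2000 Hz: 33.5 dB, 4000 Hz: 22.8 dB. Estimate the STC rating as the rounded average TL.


Given TL values at each frequency:
  125 Hz: 26.5 dB
  250 Hz: 20.1 dB
  500 Hz: 44.2 dB
  1000 Hz: 31.5 dB
  2000 Hz: 33.5 dB
  4000 Hz: 22.8 dB
Formula: STC ~ round(average of TL values)
Sum = 26.5 + 20.1 + 44.2 + 31.5 + 33.5 + 22.8 = 178.6
Average = 178.6 / 6 = 29.77
Rounded: 30

30


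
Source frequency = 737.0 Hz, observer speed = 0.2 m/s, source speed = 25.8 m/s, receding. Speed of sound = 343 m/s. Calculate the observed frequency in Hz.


Given values:
  f_s = 737.0 Hz, v_o = 0.2 m/s, v_s = 25.8 m/s
  Direction: receding
Formula: f_o = f_s * (c - v_o) / (c + v_s)
Numerator: c - v_o = 343 - 0.2 = 342.8
Denominator: c + v_s = 343 + 25.8 = 368.8
f_o = 737.0 * 342.8 / 368.8 = 685.04

685.04 Hz


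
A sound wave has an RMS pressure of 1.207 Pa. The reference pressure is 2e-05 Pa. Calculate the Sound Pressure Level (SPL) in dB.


Given values:
  p = 1.207 Pa
  p_ref = 2e-05 Pa
Formula: SPL = 20 * log10(p / p_ref)
Compute ratio: p / p_ref = 1.207 / 2e-05 = 60350
Compute log10: log10(60350) = 4.780677
Multiply: SPL = 20 * 4.780677 = 95.61

95.61 dB


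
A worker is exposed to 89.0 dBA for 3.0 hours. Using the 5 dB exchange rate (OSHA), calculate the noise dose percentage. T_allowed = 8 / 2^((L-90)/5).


Given values:
  L = 89.0 dBA, T = 3.0 hours
Formula: T_allowed = 8 / 2^((L - 90) / 5)
Compute exponent: (89.0 - 90) / 5 = -0.2
Compute 2^(-0.2) = 0.870551
T_allowed = 8 / 0.870551 = 9.189582 hours
Dose = (T / T_allowed) * 100
Dose = (3.0 / 9.189582) * 100 = 32.65

32.65 %


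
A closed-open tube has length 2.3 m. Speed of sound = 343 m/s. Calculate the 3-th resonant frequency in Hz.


Given values:
  Tube type: closed-open, L = 2.3 m, c = 343 m/s, n = 3
Formula: f_n = (2n - 1) * c / (4 * L)
Compute 2n - 1 = 2*3 - 1 = 5
Compute 4 * L = 4 * 2.3 = 9.2
f = 5 * 343 / 9.2
f = 186.41

186.41 Hz


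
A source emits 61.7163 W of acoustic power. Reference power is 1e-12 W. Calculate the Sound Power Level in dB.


Given values:
  W = 61.7163 W
  W_ref = 1e-12 W
Formula: SWL = 10 * log10(W / W_ref)
Compute ratio: W / W_ref = 61716300000000
Compute log10: log10(61716300000000) = 13.7904
Multiply: SWL = 10 * 13.7904 = 137.9

137.9 dB


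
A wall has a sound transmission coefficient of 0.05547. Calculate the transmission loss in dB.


Given values:
  tau = 0.05547
Formula: TL = 10 * log10(1 / tau)
Compute 1 / tau = 1 / 0.05547 = 18.0278
Compute log10(18.0278) = 1.255943
TL = 10 * 1.255943 = 12.56

12.56 dB


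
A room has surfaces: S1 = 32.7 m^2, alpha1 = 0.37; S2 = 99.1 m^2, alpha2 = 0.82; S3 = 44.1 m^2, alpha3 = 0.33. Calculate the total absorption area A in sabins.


Given surfaces:
  Surface 1: 32.7 * 0.37 = 12.099
  Surface 2: 99.1 * 0.82 = 81.262
  Surface 3: 44.1 * 0.33 = 14.553
Formula: A = sum(Si * alpha_i)
A = 12.099 + 81.262 + 14.553
A = 107.91

107.91 sabins


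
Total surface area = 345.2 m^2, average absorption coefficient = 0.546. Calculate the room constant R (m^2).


Given values:
  S = 345.2 m^2, alpha = 0.546
Formula: R = S * alpha / (1 - alpha)
Numerator: 345.2 * 0.546 = 188.4792
Denominator: 1 - 0.546 = 0.454
R = 188.4792 / 0.454 = 415.15

415.15 m^2


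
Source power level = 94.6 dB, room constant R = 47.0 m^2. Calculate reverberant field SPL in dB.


Given values:
  Lw = 94.6 dB, R = 47.0 m^2
Formula: SPL = Lw + 10 * log10(4 / R)
Compute 4 / R = 4 / 47.0 = 0.085106
Compute 10 * log10(0.085106) = -10.7004
SPL = 94.6 + (-10.7004) = 83.9

83.9 dB


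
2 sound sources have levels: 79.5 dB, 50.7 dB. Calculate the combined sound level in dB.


Formula: L_total = 10 * log10( sum(10^(Li/10)) )
  Source 1: 10^(79.5/10) = 89125093.8134
  Source 2: 10^(50.7/10) = 117489.7555
Sum of linear values = 89242583.5689
L_total = 10 * log10(89242583.5689) = 79.51

79.51 dB


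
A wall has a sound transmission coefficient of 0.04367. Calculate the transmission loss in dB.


Given values:
  tau = 0.04367
Formula: TL = 10 * log10(1 / tau)
Compute 1 / tau = 1 / 0.04367 = 22.899
Compute log10(22.899) = 1.359817
TL = 10 * 1.359817 = 13.6

13.6 dB


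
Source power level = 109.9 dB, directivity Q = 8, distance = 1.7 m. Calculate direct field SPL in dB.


Given values:
  Lw = 109.9 dB, Q = 8, r = 1.7 m
Formula: SPL = Lw + 10 * log10(Q / (4 * pi * r^2))
Compute 4 * pi * r^2 = 4 * pi * 1.7^2 = 36.3168
Compute Q / denom = 8 / 36.3168 = 0.22028373
Compute 10 * log10(0.22028373) = -6.5702
SPL = 109.9 + (-6.5702) = 103.33

103.33 dB


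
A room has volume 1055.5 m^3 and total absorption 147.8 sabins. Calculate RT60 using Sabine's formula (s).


Given values:
  V = 1055.5 m^3
  A = 147.8 sabins
Formula: RT60 = 0.161 * V / A
Numerator: 0.161 * 1055.5 = 169.9355
RT60 = 169.9355 / 147.8 = 1.15

1.15 s


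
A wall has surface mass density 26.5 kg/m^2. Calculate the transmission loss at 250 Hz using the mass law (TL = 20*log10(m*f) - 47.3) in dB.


Given values:
  m = 26.5 kg/m^2, f = 250 Hz
Formula: TL = 20 * log10(m * f) - 47.3
Compute m * f = 26.5 * 250 = 6625.0
Compute log10(6625.0) = 3.821186
Compute 20 * 3.821186 = 76.4237
TL = 76.4237 - 47.3 = 29.12

29.12 dB


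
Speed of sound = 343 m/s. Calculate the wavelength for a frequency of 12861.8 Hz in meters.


Given values:
  c = 343 m/s, f = 12861.8 Hz
Formula: lambda = c / f
lambda = 343 / 12861.8
lambda = 0.0267

0.0267 m


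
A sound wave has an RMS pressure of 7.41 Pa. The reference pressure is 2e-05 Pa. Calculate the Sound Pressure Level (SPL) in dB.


Given values:
  p = 7.41 Pa
  p_ref = 2e-05 Pa
Formula: SPL = 20 * log10(p / p_ref)
Compute ratio: p / p_ref = 7.41 / 2e-05 = 370500
Compute log10: log10(370500) = 5.568788
Multiply: SPL = 20 * 5.568788 = 111.38

111.38 dB


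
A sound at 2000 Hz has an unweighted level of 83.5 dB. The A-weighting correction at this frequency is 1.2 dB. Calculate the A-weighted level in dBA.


Given values:
  SPL = 83.5 dB
  A-weighting at 2000 Hz = 1.2 dB
Formula: L_A = SPL + A_weight
L_A = 83.5 + (1.2)
L_A = 84.7

84.7 dBA


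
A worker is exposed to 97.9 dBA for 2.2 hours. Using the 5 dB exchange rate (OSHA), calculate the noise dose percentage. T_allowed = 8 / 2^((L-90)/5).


Given values:
  L = 97.9 dBA, T = 2.2 hours
Formula: T_allowed = 8 / 2^((L - 90) / 5)
Compute exponent: (97.9 - 90) / 5 = 1.58
Compute 2^(1.58) = 2.989698
T_allowed = 8 / 2.989698 = 2.675856 hours
Dose = (T / T_allowed) * 100
Dose = (2.2 / 2.675856) * 100 = 82.22

82.22 %


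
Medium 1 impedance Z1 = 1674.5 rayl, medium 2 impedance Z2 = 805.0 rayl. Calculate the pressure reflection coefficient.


Given values:
  Z1 = 1674.5 rayl, Z2 = 805.0 rayl
Formula: R = (Z2 - Z1) / (Z2 + Z1)
Numerator: Z2 - Z1 = 805.0 - 1674.5 = -869.5
Denominator: Z2 + Z1 = 805.0 + 1674.5 = 2479.5
R = -869.5 / 2479.5 = -0.3507

-0.3507


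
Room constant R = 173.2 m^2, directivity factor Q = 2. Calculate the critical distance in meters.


Given values:
  R = 173.2 m^2, Q = 2
Formula: d_c = 0.141 * sqrt(Q * R)
Compute Q * R = 2 * 173.2 = 346.4
Compute sqrt(346.4) = 18.6118
d_c = 0.141 * 18.6118 = 2.624

2.624 m


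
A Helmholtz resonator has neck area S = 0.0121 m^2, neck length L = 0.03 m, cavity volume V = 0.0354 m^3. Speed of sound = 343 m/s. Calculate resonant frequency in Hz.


Given values:
  S = 0.0121 m^2, L = 0.03 m, V = 0.0354 m^3, c = 343 m/s
Formula: f = (c / (2*pi)) * sqrt(S / (V * L))
Compute V * L = 0.0354 * 0.03 = 0.001062
Compute S / (V * L) = 0.0121 / 0.001062 = 11.3936
Compute sqrt(11.3936) = 3.375441
Compute c / (2*pi) = 343 / 6.283185 = 54.590148
f = 54.590148 * 3.375441 = 184.27

184.27 Hz


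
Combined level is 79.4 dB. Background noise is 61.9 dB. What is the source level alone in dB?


Given values:
  L_total = 79.4 dB, L_bg = 61.9 dB
Formula: L_source = 10 * log10(10^(L_total/10) - 10^(L_bg/10))
Convert to linear:
  10^(79.4/10) = 87096358.9956
  10^(61.9/10) = 1548816.6189
Difference: 87096358.9956 - 1548816.6189 = 85547542.3767
L_source = 10 * log10(85547542.3767) = 79.32

79.32 dB


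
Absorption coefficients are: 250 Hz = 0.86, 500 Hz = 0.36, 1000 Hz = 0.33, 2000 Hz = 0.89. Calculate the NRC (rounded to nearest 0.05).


Given values:
  a_250 = 0.86, a_500 = 0.36
  a_1000 = 0.33, a_2000 = 0.89
Formula: NRC = (a250 + a500 + a1000 + a2000) / 4
Sum = 0.86 + 0.36 + 0.33 + 0.89 = 2.44
NRC = 2.44 / 4 = 0.61
Rounded to nearest 0.05: 0.6

0.6


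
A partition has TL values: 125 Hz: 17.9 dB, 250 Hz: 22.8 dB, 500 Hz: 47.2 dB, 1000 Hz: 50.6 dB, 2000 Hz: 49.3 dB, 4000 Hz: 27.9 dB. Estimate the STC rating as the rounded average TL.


Given TL values at each frequency:
  125 Hz: 17.9 dB
  250 Hz: 22.8 dB
  500 Hz: 47.2 dB
  1000 Hz: 50.6 dB
  2000 Hz: 49.3 dB
  4000 Hz: 27.9 dB
Formula: STC ~ round(average of TL values)
Sum = 17.9 + 22.8 + 47.2 + 50.6 + 49.3 + 27.9 = 215.7
Average = 215.7 / 6 = 35.95
Rounded: 36

36


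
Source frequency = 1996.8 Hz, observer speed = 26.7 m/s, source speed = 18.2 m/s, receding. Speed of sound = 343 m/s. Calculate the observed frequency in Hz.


Given values:
  f_s = 1996.8 Hz, v_o = 26.7 m/s, v_s = 18.2 m/s
  Direction: receding
Formula: f_o = f_s * (c - v_o) / (c + v_s)
Numerator: c - v_o = 343 - 26.7 = 316.3
Denominator: c + v_s = 343 + 18.2 = 361.2
f_o = 1996.8 * 316.3 / 361.2 = 1748.58

1748.58 Hz


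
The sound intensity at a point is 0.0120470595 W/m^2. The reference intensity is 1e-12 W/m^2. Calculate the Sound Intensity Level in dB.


Given values:
  I = 0.0120470595 W/m^2
  I_ref = 1e-12 W/m^2
Formula: SIL = 10 * log10(I / I_ref)
Compute ratio: I / I_ref = 12047059500
Compute log10: log10(12047059500) = 10.080881
Multiply: SIL = 10 * 10.080881 = 100.81

100.81 dB


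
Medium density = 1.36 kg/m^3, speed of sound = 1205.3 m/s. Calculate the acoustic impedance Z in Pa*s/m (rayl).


Given values:
  rho = 1.36 kg/m^3
  c = 1205.3 m/s
Formula: Z = rho * c
Z = 1.36 * 1205.3
Z = 1639.21

1639.21 rayl


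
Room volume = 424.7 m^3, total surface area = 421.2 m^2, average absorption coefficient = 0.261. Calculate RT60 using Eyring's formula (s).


Given values:
  V = 424.7 m^3, S = 421.2 m^2, alpha = 0.261
Formula: RT60 = 0.161 * V / (-S * ln(1 - alpha))
Compute ln(1 - 0.261) = ln(0.739) = -0.302457
Denominator: -421.2 * -0.302457 = 127.3949
Numerator: 0.161 * 424.7 = 68.3767
RT60 = 68.3767 / 127.3949 = 0.537

0.537 s


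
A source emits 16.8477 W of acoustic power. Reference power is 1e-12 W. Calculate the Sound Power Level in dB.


Given values:
  W = 16.8477 W
  W_ref = 1e-12 W
Formula: SWL = 10 * log10(W / W_ref)
Compute ratio: W / W_ref = 16847700000000
Compute log10: log10(16847700000000) = 13.226541
Multiply: SWL = 10 * 13.226541 = 132.27

132.27 dB


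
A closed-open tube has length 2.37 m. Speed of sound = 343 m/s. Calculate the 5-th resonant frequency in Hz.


Given values:
  Tube type: closed-open, L = 2.37 m, c = 343 m/s, n = 5
Formula: f_n = (2n - 1) * c / (4 * L)
Compute 2n - 1 = 2*5 - 1 = 9
Compute 4 * L = 4 * 2.37 = 9.48
f = 9 * 343 / 9.48
f = 325.63

325.63 Hz


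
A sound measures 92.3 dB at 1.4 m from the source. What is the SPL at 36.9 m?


Given values:
  SPL1 = 92.3 dB, r1 = 1.4 m, r2 = 36.9 m
Formula: SPL2 = SPL1 - 20 * log10(r2 / r1)
Compute ratio: r2 / r1 = 36.9 / 1.4 = 26.3571
Compute log10: log10(26.3571) = 1.420898
Compute drop: 20 * 1.420898 = 28.418
SPL2 = 92.3 - 28.418 = 63.88

63.88 dB


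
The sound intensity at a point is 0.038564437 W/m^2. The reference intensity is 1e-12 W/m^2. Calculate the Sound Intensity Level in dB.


Given values:
  I = 0.038564437 W/m^2
  I_ref = 1e-12 W/m^2
Formula: SIL = 10 * log10(I / I_ref)
Compute ratio: I / I_ref = 38564437000
Compute log10: log10(38564437000) = 10.586187
Multiply: SIL = 10 * 10.586187 = 105.86

105.86 dB


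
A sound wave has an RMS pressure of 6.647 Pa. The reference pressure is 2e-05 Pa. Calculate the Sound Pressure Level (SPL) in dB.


Given values:
  p = 6.647 Pa
  p_ref = 2e-05 Pa
Formula: SPL = 20 * log10(p / p_ref)
Compute ratio: p / p_ref = 6.647 / 2e-05 = 332350
Compute log10: log10(332350) = 5.521596
Multiply: SPL = 20 * 5.521596 = 110.43

110.43 dB


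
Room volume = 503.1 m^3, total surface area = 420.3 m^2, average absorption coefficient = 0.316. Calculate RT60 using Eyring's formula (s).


Given values:
  V = 503.1 m^3, S = 420.3 m^2, alpha = 0.316
Formula: RT60 = 0.161 * V / (-S * ln(1 - alpha))
Compute ln(1 - 0.316) = ln(0.684) = -0.379797
Denominator: -420.3 * -0.379797 = 159.6287
Numerator: 0.161 * 503.1 = 80.9991
RT60 = 80.9991 / 159.6287 = 0.507

0.507 s


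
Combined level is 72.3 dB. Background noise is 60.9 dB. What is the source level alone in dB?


Given values:
  L_total = 72.3 dB, L_bg = 60.9 dB
Formula: L_source = 10 * log10(10^(L_total/10) - 10^(L_bg/10))
Convert to linear:
  10^(72.3/10) = 16982436.5246
  10^(60.9/10) = 1230268.7708
Difference: 16982436.5246 - 1230268.7708 = 15752167.7538
L_source = 10 * log10(15752167.7538) = 71.97

71.97 dB


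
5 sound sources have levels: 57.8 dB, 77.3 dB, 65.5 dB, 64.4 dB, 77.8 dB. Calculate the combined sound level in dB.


Formula: L_total = 10 * log10( sum(10^(Li/10)) )
  Source 1: 10^(57.8/10) = 602559.5861
  Source 2: 10^(77.3/10) = 53703179.637
  Source 3: 10^(65.5/10) = 3548133.8923
  Source 4: 10^(64.4/10) = 2754228.7033
  Source 5: 10^(77.8/10) = 60255958.6074
Sum of linear values = 120864060.4261
L_total = 10 * log10(120864060.4261) = 80.82

80.82 dB


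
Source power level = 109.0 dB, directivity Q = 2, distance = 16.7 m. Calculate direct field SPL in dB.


Given values:
  Lw = 109.0 dB, Q = 2, r = 16.7 m
Formula: SPL = Lw + 10 * log10(Q / (4 * pi * r^2))
Compute 4 * pi * r^2 = 4 * pi * 16.7^2 = 3504.6351
Compute Q / denom = 2 / 3504.6351 = 0.00057067
Compute 10 * log10(0.00057067) = -32.4361
SPL = 109.0 + (-32.4361) = 76.56

76.56 dB


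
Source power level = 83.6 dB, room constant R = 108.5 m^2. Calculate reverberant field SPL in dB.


Given values:
  Lw = 83.6 dB, R = 108.5 m^2
Formula: SPL = Lw + 10 * log10(4 / R)
Compute 4 / R = 4 / 108.5 = 0.036866
Compute 10 * log10(0.036866) = -14.3337
SPL = 83.6 + (-14.3337) = 69.27

69.27 dB


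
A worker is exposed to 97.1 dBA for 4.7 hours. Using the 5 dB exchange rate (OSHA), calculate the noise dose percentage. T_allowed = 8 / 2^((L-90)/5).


Given values:
  L = 97.1 dBA, T = 4.7 hours
Formula: T_allowed = 8 / 2^((L - 90) / 5)
Compute exponent: (97.1 - 90) / 5 = 1.42
Compute 2^(1.42) = 2.675855
T_allowed = 8 / 2.675855 = 2.989699 hours
Dose = (T / T_allowed) * 100
Dose = (4.7 / 2.989699) * 100 = 157.21

157.21 %


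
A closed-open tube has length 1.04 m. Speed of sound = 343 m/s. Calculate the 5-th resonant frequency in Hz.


Given values:
  Tube type: closed-open, L = 1.04 m, c = 343 m/s, n = 5
Formula: f_n = (2n - 1) * c / (4 * L)
Compute 2n - 1 = 2*5 - 1 = 9
Compute 4 * L = 4 * 1.04 = 4.16
f = 9 * 343 / 4.16
f = 742.07

742.07 Hz


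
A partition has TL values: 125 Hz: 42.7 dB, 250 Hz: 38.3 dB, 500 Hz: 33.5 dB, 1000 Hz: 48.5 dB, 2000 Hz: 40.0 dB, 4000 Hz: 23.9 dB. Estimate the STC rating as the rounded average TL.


Given TL values at each frequency:
  125 Hz: 42.7 dB
  250 Hz: 38.3 dB
  500 Hz: 33.5 dB
  1000 Hz: 48.5 dB
  2000 Hz: 40.0 dB
  4000 Hz: 23.9 dB
Formula: STC ~ round(average of TL values)
Sum = 42.7 + 38.3 + 33.5 + 48.5 + 40.0 + 23.9 = 226.9
Average = 226.9 / 6 = 37.82
Rounded: 38

38


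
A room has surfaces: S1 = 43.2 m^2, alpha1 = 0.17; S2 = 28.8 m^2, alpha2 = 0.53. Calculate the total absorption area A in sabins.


Given surfaces:
  Surface 1: 43.2 * 0.17 = 7.344
  Surface 2: 28.8 * 0.53 = 15.264
Formula: A = sum(Si * alpha_i)
A = 7.344 + 15.264
A = 22.61

22.61 sabins


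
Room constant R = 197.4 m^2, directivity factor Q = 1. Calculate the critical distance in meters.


Given values:
  R = 197.4 m^2, Q = 1
Formula: d_c = 0.141 * sqrt(Q * R)
Compute Q * R = 1 * 197.4 = 197.4
Compute sqrt(197.4) = 14.0499
d_c = 0.141 * 14.0499 = 1.981

1.981 m


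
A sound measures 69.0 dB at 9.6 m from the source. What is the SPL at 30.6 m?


Given values:
  SPL1 = 69.0 dB, r1 = 9.6 m, r2 = 30.6 m
Formula: SPL2 = SPL1 - 20 * log10(r2 / r1)
Compute ratio: r2 / r1 = 30.6 / 9.6 = 3.1875
Compute log10: log10(3.1875) = 0.50345
Compute drop: 20 * 0.50345 = 10.069
SPL2 = 69.0 - 10.069 = 58.93

58.93 dB


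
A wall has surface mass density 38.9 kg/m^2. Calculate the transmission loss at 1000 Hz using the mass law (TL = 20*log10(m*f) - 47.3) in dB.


Given values:
  m = 38.9 kg/m^2, f = 1000 Hz
Formula: TL = 20 * log10(m * f) - 47.3
Compute m * f = 38.9 * 1000 = 38900.0
Compute log10(38900.0) = 4.58995
Compute 20 * 4.58995 = 91.799
TL = 91.799 - 47.3 = 44.5

44.5 dB


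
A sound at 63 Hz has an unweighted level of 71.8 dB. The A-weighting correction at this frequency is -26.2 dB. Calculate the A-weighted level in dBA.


Given values:
  SPL = 71.8 dB
  A-weighting at 63 Hz = -26.2 dB
Formula: L_A = SPL + A_weight
L_A = 71.8 + (-26.2)
L_A = 45.6

45.6 dBA


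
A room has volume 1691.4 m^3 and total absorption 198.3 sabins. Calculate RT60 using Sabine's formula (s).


Given values:
  V = 1691.4 m^3
  A = 198.3 sabins
Formula: RT60 = 0.161 * V / A
Numerator: 0.161 * 1691.4 = 272.3154
RT60 = 272.3154 / 198.3 = 1.373

1.373 s


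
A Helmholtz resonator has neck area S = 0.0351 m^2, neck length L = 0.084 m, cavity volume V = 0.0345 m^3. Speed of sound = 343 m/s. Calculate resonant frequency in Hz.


Given values:
  S = 0.0351 m^2, L = 0.084 m, V = 0.0345 m^3, c = 343 m/s
Formula: f = (c / (2*pi)) * sqrt(S / (V * L))
Compute V * L = 0.0345 * 0.084 = 0.002898
Compute S / (V * L) = 0.0351 / 0.002898 = 12.1118
Compute sqrt(12.1118) = 3.480201
Compute c / (2*pi) = 343 / 6.283185 = 54.590148
f = 54.590148 * 3.480201 = 189.98

189.98 Hz


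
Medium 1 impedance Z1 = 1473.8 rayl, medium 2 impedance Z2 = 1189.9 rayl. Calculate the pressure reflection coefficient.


Given values:
  Z1 = 1473.8 rayl, Z2 = 1189.9 rayl
Formula: R = (Z2 - Z1) / (Z2 + Z1)
Numerator: Z2 - Z1 = 1189.9 - 1473.8 = -283.9
Denominator: Z2 + Z1 = 1189.9 + 1473.8 = 2663.7
R = -283.9 / 2663.7 = -0.1066

-0.1066


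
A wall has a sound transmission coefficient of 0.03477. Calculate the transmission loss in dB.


Given values:
  tau = 0.03477
Formula: TL = 10 * log10(1 / tau)
Compute 1 / tau = 1 / 0.03477 = 28.7604
Compute log10(28.7604) = 1.458795
TL = 10 * 1.458795 = 14.59

14.59 dB


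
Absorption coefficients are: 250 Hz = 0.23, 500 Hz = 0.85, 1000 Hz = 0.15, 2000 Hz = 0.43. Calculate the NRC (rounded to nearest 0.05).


Given values:
  a_250 = 0.23, a_500 = 0.85
  a_1000 = 0.15, a_2000 = 0.43
Formula: NRC = (a250 + a500 + a1000 + a2000) / 4
Sum = 0.23 + 0.85 + 0.15 + 0.43 = 1.66
NRC = 1.66 / 4 = 0.415
Rounded to nearest 0.05: 0.4

0.4


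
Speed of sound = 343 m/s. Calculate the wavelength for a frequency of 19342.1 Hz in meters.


Given values:
  c = 343 m/s, f = 19342.1 Hz
Formula: lambda = c / f
lambda = 343 / 19342.1
lambda = 0.0177

0.0177 m


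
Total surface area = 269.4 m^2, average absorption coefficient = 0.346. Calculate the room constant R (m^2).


Given values:
  S = 269.4 m^2, alpha = 0.346
Formula: R = S * alpha / (1 - alpha)
Numerator: 269.4 * 0.346 = 93.2124
Denominator: 1 - 0.346 = 0.654
R = 93.2124 / 0.654 = 142.53

142.53 m^2


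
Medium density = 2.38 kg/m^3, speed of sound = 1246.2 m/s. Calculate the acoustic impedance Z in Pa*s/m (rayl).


Given values:
  rho = 2.38 kg/m^3
  c = 1246.2 m/s
Formula: Z = rho * c
Z = 2.38 * 1246.2
Z = 2965.96

2965.96 rayl


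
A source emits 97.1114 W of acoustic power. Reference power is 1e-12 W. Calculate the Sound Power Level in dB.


Given values:
  W = 97.1114 W
  W_ref = 1e-12 W
Formula: SWL = 10 * log10(W / W_ref)
Compute ratio: W / W_ref = 97111400000000
Compute log10: log10(97111400000000) = 13.98727
Multiply: SWL = 10 * 13.98727 = 139.87

139.87 dB


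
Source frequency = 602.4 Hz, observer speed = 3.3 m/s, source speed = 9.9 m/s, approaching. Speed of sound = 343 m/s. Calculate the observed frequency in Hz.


Given values:
  f_s = 602.4 Hz, v_o = 3.3 m/s, v_s = 9.9 m/s
  Direction: approaching
Formula: f_o = f_s * (c + v_o) / (c - v_s)
Numerator: c + v_o = 343 + 3.3 = 346.3
Denominator: c - v_s = 343 - 9.9 = 333.1
f_o = 602.4 * 346.3 / 333.1 = 626.27

626.27 Hz


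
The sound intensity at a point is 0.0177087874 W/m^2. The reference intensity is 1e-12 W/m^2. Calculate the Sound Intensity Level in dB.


Given values:
  I = 0.0177087874 W/m^2
  I_ref = 1e-12 W/m^2
Formula: SIL = 10 * log10(I / I_ref)
Compute ratio: I / I_ref = 17708787400
Compute log10: log10(17708787400) = 10.248189
Multiply: SIL = 10 * 10.248189 = 102.48

102.48 dB


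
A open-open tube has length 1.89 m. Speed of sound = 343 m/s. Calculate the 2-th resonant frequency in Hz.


Given values:
  Tube type: open-open, L = 1.89 m, c = 343 m/s, n = 2
Formula: f_n = n * c / (2 * L)
Compute 2 * L = 2 * 1.89 = 3.78
f = 2 * 343 / 3.78
f = 181.48

181.48 Hz


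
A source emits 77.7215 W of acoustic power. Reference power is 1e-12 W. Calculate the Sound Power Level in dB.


Given values:
  W = 77.7215 W
  W_ref = 1e-12 W
Formula: SWL = 10 * log10(W / W_ref)
Compute ratio: W / W_ref = 77721500000000
Compute log10: log10(77721500000000) = 13.890541
Multiply: SWL = 10 * 13.890541 = 138.91

138.91 dB


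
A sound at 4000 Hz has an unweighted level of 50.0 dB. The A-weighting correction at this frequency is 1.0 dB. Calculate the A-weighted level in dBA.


Given values:
  SPL = 50.0 dB
  A-weighting at 4000 Hz = 1.0 dB
Formula: L_A = SPL + A_weight
L_A = 50.0 + (1.0)
L_A = 51.0

51.0 dBA


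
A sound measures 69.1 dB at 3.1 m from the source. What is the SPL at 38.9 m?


Given values:
  SPL1 = 69.1 dB, r1 = 3.1 m, r2 = 38.9 m
Formula: SPL2 = SPL1 - 20 * log10(r2 / r1)
Compute ratio: r2 / r1 = 38.9 / 3.1 = 12.5484
Compute log10: log10(12.5484) = 1.098588
Compute drop: 20 * 1.098588 = 21.9718
SPL2 = 69.1 - 21.9718 = 47.13

47.13 dB


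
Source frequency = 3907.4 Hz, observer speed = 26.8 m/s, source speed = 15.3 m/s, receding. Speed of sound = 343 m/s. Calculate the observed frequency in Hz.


Given values:
  f_s = 3907.4 Hz, v_o = 26.8 m/s, v_s = 15.3 m/s
  Direction: receding
Formula: f_o = f_s * (c - v_o) / (c + v_s)
Numerator: c - v_o = 343 - 26.8 = 316.2
Denominator: c + v_s = 343 + 15.3 = 358.3
f_o = 3907.4 * 316.2 / 358.3 = 3448.28

3448.28 Hz


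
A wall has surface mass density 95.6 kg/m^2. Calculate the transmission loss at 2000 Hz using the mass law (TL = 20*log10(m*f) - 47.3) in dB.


Given values:
  m = 95.6 kg/m^2, f = 2000 Hz
Formula: TL = 20 * log10(m * f) - 47.3
Compute m * f = 95.6 * 2000 = 191200.0
Compute log10(191200.0) = 5.281488
Compute 20 * 5.281488 = 105.6298
TL = 105.6298 - 47.3 = 58.33

58.33 dB


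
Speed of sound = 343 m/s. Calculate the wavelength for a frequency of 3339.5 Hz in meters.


Given values:
  c = 343 m/s, f = 3339.5 Hz
Formula: lambda = c / f
lambda = 343 / 3339.5
lambda = 0.1027

0.1027 m


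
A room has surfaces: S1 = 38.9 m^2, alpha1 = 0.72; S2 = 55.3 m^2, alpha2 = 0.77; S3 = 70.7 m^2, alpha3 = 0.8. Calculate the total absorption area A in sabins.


Given surfaces:
  Surface 1: 38.9 * 0.72 = 28.008
  Surface 2: 55.3 * 0.77 = 42.581
  Surface 3: 70.7 * 0.8 = 56.56
Formula: A = sum(Si * alpha_i)
A = 28.008 + 42.581 + 56.56
A = 127.15

127.15 sabins


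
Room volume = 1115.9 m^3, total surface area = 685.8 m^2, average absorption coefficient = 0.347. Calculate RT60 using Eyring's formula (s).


Given values:
  V = 1115.9 m^3, S = 685.8 m^2, alpha = 0.347
Formula: RT60 = 0.161 * V / (-S * ln(1 - alpha))
Compute ln(1 - 0.347) = ln(0.653) = -0.426178
Denominator: -685.8 * -0.426178 = 292.2729
Numerator: 0.161 * 1115.9 = 179.6599
RT60 = 179.6599 / 292.2729 = 0.615

0.615 s


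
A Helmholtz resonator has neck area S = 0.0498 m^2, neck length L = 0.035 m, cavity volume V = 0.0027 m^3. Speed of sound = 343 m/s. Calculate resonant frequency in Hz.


Given values:
  S = 0.0498 m^2, L = 0.035 m, V = 0.0027 m^3, c = 343 m/s
Formula: f = (c / (2*pi)) * sqrt(S / (V * L))
Compute V * L = 0.0027 * 0.035 = 9.45e-05
Compute S / (V * L) = 0.0498 / 9.45e-05 = 526.9841
Compute sqrt(526.9841) = 22.956134
Compute c / (2*pi) = 343 / 6.283185 = 54.590148
f = 54.590148 * 22.956134 = 1253.18

1253.18 Hz


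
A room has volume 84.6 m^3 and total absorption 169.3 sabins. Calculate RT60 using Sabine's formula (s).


Given values:
  V = 84.6 m^3
  A = 169.3 sabins
Formula: RT60 = 0.161 * V / A
Numerator: 0.161 * 84.6 = 13.6206
RT60 = 13.6206 / 169.3 = 0.08

0.08 s


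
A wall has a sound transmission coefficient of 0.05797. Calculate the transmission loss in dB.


Given values:
  tau = 0.05797
Formula: TL = 10 * log10(1 / tau)
Compute 1 / tau = 1 / 0.05797 = 17.2503
Compute log10(17.2503) = 1.236797
TL = 10 * 1.236797 = 12.37

12.37 dB


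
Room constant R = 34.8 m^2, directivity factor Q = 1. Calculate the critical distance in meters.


Given values:
  R = 34.8 m^2, Q = 1
Formula: d_c = 0.141 * sqrt(Q * R)
Compute Q * R = 1 * 34.8 = 34.8
Compute sqrt(34.8) = 5.8992
d_c = 0.141 * 5.8992 = 0.832

0.832 m


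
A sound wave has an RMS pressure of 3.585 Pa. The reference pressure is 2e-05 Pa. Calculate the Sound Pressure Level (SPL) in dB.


Given values:
  p = 3.585 Pa
  p_ref = 2e-05 Pa
Formula: SPL = 20 * log10(p / p_ref)
Compute ratio: p / p_ref = 3.585 / 2e-05 = 179250
Compute log10: log10(179250) = 5.253459
Multiply: SPL = 20 * 5.253459 = 105.07

105.07 dB


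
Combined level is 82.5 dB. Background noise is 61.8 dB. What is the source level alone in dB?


Given values:
  L_total = 82.5 dB, L_bg = 61.8 dB
Formula: L_source = 10 * log10(10^(L_total/10) - 10^(L_bg/10))
Convert to linear:
  10^(82.5/10) = 177827941.0039
  10^(61.8/10) = 1513561.2484
Difference: 177827941.0039 - 1513561.2484 = 176314379.7555
L_source = 10 * log10(176314379.7555) = 82.46

82.46 dB


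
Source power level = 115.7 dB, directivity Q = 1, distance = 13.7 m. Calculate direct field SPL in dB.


Given values:
  Lw = 115.7 dB, Q = 1, r = 13.7 m
Formula: SPL = Lw + 10 * log10(Q / (4 * pi * r^2))
Compute 4 * pi * r^2 = 4 * pi * 13.7^2 = 2358.5821
Compute Q / denom = 1 / 2358.5821 = 0.00042398
Compute 10 * log10(0.00042398) = -33.7265
SPL = 115.7 + (-33.7265) = 81.97

81.97 dB


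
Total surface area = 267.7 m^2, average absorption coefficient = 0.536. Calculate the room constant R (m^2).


Given values:
  S = 267.7 m^2, alpha = 0.536
Formula: R = S * alpha / (1 - alpha)
Numerator: 267.7 * 0.536 = 143.4872
Denominator: 1 - 0.536 = 0.464
R = 143.4872 / 0.464 = 309.24

309.24 m^2


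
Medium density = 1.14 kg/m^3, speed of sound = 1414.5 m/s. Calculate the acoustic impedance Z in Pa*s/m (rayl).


Given values:
  rho = 1.14 kg/m^3
  c = 1414.5 m/s
Formula: Z = rho * c
Z = 1.14 * 1414.5
Z = 1612.53

1612.53 rayl


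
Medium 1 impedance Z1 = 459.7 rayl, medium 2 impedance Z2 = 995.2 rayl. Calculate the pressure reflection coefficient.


Given values:
  Z1 = 459.7 rayl, Z2 = 995.2 rayl
Formula: R = (Z2 - Z1) / (Z2 + Z1)
Numerator: Z2 - Z1 = 995.2 - 459.7 = 535.5
Denominator: Z2 + Z1 = 995.2 + 459.7 = 1454.9
R = 535.5 / 1454.9 = 0.3681

0.3681


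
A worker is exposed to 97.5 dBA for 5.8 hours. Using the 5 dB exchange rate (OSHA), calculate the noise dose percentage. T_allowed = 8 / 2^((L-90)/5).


Given values:
  L = 97.5 dBA, T = 5.8 hours
Formula: T_allowed = 8 / 2^((L - 90) / 5)
Compute exponent: (97.5 - 90) / 5 = 1.5
Compute 2^(1.5) = 2.828427
T_allowed = 8 / 2.828427 = 2.828427 hours
Dose = (T / T_allowed) * 100
Dose = (5.8 / 2.828427) * 100 = 205.06

205.06 %


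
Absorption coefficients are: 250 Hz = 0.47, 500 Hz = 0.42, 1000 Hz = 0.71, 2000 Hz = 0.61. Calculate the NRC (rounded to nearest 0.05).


Given values:
  a_250 = 0.47, a_500 = 0.42
  a_1000 = 0.71, a_2000 = 0.61
Formula: NRC = (a250 + a500 + a1000 + a2000) / 4
Sum = 0.47 + 0.42 + 0.71 + 0.61 = 2.21
NRC = 2.21 / 4 = 0.5525
Rounded to nearest 0.05: 0.55

0.55


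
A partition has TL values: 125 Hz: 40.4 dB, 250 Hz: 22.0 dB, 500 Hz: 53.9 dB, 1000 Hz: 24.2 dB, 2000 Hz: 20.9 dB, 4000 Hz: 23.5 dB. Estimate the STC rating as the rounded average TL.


Given TL values at each frequency:
  125 Hz: 40.4 dB
  250 Hz: 22.0 dB
  500 Hz: 53.9 dB
  1000 Hz: 24.2 dB
  2000 Hz: 20.9 dB
  4000 Hz: 23.5 dB
Formula: STC ~ round(average of TL values)
Sum = 40.4 + 22.0 + 53.9 + 24.2 + 20.9 + 23.5 = 184.9
Average = 184.9 / 6 = 30.82
Rounded: 31

31


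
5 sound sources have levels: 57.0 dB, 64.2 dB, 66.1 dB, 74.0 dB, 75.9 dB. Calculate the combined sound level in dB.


Formula: L_total = 10 * log10( sum(10^(Li/10)) )
  Source 1: 10^(57.0/10) = 501187.2336
  Source 2: 10^(64.2/10) = 2630267.9919
  Source 3: 10^(66.1/10) = 4073802.778
  Source 4: 10^(74.0/10) = 25118864.3151
  Source 5: 10^(75.9/10) = 38904514.4994
Sum of linear values = 71228636.818
L_total = 10 * log10(71228636.818) = 78.53

78.53 dB


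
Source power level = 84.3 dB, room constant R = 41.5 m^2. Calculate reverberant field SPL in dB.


Given values:
  Lw = 84.3 dB, R = 41.5 m^2
Formula: SPL = Lw + 10 * log10(4 / R)
Compute 4 / R = 4 / 41.5 = 0.096386
Compute 10 * log10(0.096386) = -10.1599
SPL = 84.3 + (-10.1599) = 74.14

74.14 dB


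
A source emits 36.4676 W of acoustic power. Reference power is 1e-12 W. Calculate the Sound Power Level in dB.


Given values:
  W = 36.4676 W
  W_ref = 1e-12 W
Formula: SWL = 10 * log10(W / W_ref)
Compute ratio: W / W_ref = 36467600000000
Compute log10: log10(36467600000000) = 13.561907
Multiply: SWL = 10 * 13.561907 = 135.62

135.62 dB


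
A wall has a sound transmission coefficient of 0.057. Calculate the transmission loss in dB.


Given values:
  tau = 0.057
Formula: TL = 10 * log10(1 / tau)
Compute 1 / tau = 1 / 0.057 = 17.5439
Compute log10(17.5439) = 1.244126
TL = 10 * 1.244126 = 12.44

12.44 dB


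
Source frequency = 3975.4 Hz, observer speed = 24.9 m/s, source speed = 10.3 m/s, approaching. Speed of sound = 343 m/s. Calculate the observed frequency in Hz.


Given values:
  f_s = 3975.4 Hz, v_o = 24.9 m/s, v_s = 10.3 m/s
  Direction: approaching
Formula: f_o = f_s * (c + v_o) / (c - v_s)
Numerator: c + v_o = 343 + 24.9 = 367.9
Denominator: c - v_s = 343 - 10.3 = 332.7
f_o = 3975.4 * 367.9 / 332.7 = 4396.0

4396.0 Hz


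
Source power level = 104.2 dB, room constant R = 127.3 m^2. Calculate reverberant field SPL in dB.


Given values:
  Lw = 104.2 dB, R = 127.3 m^2
Formula: SPL = Lw + 10 * log10(4 / R)
Compute 4 / R = 4 / 127.3 = 0.031422
Compute 10 * log10(0.031422) = -15.0277
SPL = 104.2 + (-15.0277) = 89.17

89.17 dB


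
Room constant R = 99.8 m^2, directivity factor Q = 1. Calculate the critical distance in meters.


Given values:
  R = 99.8 m^2, Q = 1
Formula: d_c = 0.141 * sqrt(Q * R)
Compute Q * R = 1 * 99.8 = 99.8
Compute sqrt(99.8) = 9.99
d_c = 0.141 * 9.99 = 1.409

1.409 m


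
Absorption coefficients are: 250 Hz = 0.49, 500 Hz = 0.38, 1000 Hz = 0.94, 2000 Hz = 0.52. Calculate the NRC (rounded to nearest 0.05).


Given values:
  a_250 = 0.49, a_500 = 0.38
  a_1000 = 0.94, a_2000 = 0.52
Formula: NRC = (a250 + a500 + a1000 + a2000) / 4
Sum = 0.49 + 0.38 + 0.94 + 0.52 = 2.33
NRC = 2.33 / 4 = 0.5825
Rounded to nearest 0.05: 0.6

0.6


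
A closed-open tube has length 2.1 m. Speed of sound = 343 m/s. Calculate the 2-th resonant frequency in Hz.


Given values:
  Tube type: closed-open, L = 2.1 m, c = 343 m/s, n = 2
Formula: f_n = (2n - 1) * c / (4 * L)
Compute 2n - 1 = 2*2 - 1 = 3
Compute 4 * L = 4 * 2.1 = 8.4
f = 3 * 343 / 8.4
f = 122.5

122.5 Hz


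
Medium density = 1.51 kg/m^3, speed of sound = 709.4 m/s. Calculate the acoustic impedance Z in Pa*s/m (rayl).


Given values:
  rho = 1.51 kg/m^3
  c = 709.4 m/s
Formula: Z = rho * c
Z = 1.51 * 709.4
Z = 1071.19

1071.19 rayl


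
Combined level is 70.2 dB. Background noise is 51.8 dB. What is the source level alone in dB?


Given values:
  L_total = 70.2 dB, L_bg = 51.8 dB
Formula: L_source = 10 * log10(10^(L_total/10) - 10^(L_bg/10))
Convert to linear:
  10^(70.2/10) = 10471285.4805
  10^(51.8/10) = 151356.1248
Difference: 10471285.4805 - 151356.1248 = 10319929.3557
L_source = 10 * log10(10319929.3557) = 70.14

70.14 dB


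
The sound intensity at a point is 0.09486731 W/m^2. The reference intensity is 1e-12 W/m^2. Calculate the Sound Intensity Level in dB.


Given values:
  I = 0.09486731 W/m^2
  I_ref = 1e-12 W/m^2
Formula: SIL = 10 * log10(I / I_ref)
Compute ratio: I / I_ref = 94867310000
Compute log10: log10(94867310000) = 10.977117
Multiply: SIL = 10 * 10.977117 = 109.77

109.77 dB


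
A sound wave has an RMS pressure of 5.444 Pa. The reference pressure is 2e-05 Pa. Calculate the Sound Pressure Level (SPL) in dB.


Given values:
  p = 5.444 Pa
  p_ref = 2e-05 Pa
Formula: SPL = 20 * log10(p / p_ref)
Compute ratio: p / p_ref = 5.444 / 2e-05 = 272200
Compute log10: log10(272200) = 5.434888
Multiply: SPL = 20 * 5.434888 = 108.7

108.7 dB


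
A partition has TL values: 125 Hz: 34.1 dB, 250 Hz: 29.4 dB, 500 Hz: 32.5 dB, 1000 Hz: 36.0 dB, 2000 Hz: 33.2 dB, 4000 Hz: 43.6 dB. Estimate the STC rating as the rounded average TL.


Given TL values at each frequency:
  125 Hz: 34.1 dB
  250 Hz: 29.4 dB
  500 Hz: 32.5 dB
  1000 Hz: 36.0 dB
  2000 Hz: 33.2 dB
  4000 Hz: 43.6 dB
Formula: STC ~ round(average of TL values)
Sum = 34.1 + 29.4 + 32.5 + 36.0 + 33.2 + 43.6 = 208.8
Average = 208.8 / 6 = 34.8
Rounded: 35

35
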